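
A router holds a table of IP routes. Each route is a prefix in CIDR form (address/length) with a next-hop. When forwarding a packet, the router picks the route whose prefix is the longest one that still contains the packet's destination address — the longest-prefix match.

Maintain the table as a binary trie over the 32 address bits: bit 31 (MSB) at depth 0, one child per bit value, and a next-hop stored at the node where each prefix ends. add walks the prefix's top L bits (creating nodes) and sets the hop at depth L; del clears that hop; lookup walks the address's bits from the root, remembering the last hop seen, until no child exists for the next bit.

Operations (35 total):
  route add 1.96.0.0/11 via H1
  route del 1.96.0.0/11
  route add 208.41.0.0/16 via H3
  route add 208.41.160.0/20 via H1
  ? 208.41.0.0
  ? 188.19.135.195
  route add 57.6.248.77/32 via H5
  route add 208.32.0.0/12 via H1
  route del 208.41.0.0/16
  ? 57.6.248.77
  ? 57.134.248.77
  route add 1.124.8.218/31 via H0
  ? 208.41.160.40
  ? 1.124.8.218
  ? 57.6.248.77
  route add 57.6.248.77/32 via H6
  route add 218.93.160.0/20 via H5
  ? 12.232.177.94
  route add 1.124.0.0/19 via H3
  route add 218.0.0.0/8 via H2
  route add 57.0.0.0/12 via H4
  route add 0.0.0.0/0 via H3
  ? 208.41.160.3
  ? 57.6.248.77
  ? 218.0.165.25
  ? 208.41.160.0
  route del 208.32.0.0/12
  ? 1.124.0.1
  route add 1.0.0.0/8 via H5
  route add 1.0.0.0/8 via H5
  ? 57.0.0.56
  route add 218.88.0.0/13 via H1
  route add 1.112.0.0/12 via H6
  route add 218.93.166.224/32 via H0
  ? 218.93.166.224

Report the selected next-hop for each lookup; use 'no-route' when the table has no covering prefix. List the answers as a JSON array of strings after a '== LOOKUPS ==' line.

Apply in order:
  add 1.96.0.0/11 -> H1 at depth 11
  del 1.96.0.0/11 (clear depth 11)
  add 208.41.0.0/16 -> H3 at depth 16
  add 208.41.160.0/20 -> H1 at depth 20
  Q 208.41.0.0: descend 1101000000101001 ; hops seen [H3] ; pick H3
  Q 188.19.135.195: descend 1 ; hops seen [∅] ; pick no-route
  add 57.6.248.77/32 -> H5 at depth 32
  add 208.32.0.0/12 -> H1 at depth 12
  del 208.41.0.0/16 (clear depth 16)
  Q 57.6.248.77: descend 00111001000001101111100001001101 ; hops seen [H5] ; pick H5
  Q 57.134.248.77: descend 00111001 ; hops seen [∅] ; pick no-route
  add 1.124.8.218/31 -> H0 at depth 31
  Q 208.41.160.40: descend 11010000001010011010 ; hops seen [H1,H1] ; pick H1
  Q 1.124.8.218: descend 0000000101111100000010001101101 ; hops seen [H0] ; pick H0
  Q 57.6.248.77: descend 00111001000001101111100001001101 ; hops seen [H5] ; pick H5
  add 57.6.248.77/32 -> H6 at depth 32
  add 218.93.160.0/20 -> H5 at depth 20
  Q 12.232.177.94: descend 0000 ; hops seen [∅] ; pick no-route
  add 1.124.0.0/19 -> H3 at depth 19
  add 218.0.0.0/8 -> H2 at depth 8
  add 57.0.0.0/12 -> H4 at depth 12
  add 0.0.0.0/0 -> H3 at depth 0
  Q 208.41.160.3: descend 11010000001010011010 ; hops seen [H3,H1,H1] ; pick H1
  Q 57.6.248.77: descend 00111001000001101111100001001101 ; hops seen [H3,H4,H6] ; pick H6
  Q 218.0.165.25: descend 110110100 ; hops seen [H3,H2] ; pick H2
  Q 208.41.160.0: descend 11010000001010011010 ; hops seen [H3,H1,H1] ; pick H1
  del 208.32.0.0/12 (clear depth 12)
  Q 1.124.0.1: descend 00000001011111000000 ; hops seen [H3,H3] ; pick H3
  add 1.0.0.0/8 -> H5 at depth 8
  add 1.0.0.0/8 -> H5 at depth 8
  Q 57.0.0.56: descend 0011100100000 ; hops seen [H3,H4] ; pick H4
  add 218.88.0.0/13 -> H1 at depth 13
  add 1.112.0.0/12 -> H6 at depth 12
  add 218.93.166.224/32 -> H0 at depth 32
  Q 218.93.166.224: descend 11011010010111011010011011100000 ; hops seen [H3,H2,H1,H5,H0] ; pick H0

== LOOKUPS ==
["H3","no-route","H5","no-route","H1","H0","H5","no-route","H1","H6","H2","H1","H3","H4","H0"]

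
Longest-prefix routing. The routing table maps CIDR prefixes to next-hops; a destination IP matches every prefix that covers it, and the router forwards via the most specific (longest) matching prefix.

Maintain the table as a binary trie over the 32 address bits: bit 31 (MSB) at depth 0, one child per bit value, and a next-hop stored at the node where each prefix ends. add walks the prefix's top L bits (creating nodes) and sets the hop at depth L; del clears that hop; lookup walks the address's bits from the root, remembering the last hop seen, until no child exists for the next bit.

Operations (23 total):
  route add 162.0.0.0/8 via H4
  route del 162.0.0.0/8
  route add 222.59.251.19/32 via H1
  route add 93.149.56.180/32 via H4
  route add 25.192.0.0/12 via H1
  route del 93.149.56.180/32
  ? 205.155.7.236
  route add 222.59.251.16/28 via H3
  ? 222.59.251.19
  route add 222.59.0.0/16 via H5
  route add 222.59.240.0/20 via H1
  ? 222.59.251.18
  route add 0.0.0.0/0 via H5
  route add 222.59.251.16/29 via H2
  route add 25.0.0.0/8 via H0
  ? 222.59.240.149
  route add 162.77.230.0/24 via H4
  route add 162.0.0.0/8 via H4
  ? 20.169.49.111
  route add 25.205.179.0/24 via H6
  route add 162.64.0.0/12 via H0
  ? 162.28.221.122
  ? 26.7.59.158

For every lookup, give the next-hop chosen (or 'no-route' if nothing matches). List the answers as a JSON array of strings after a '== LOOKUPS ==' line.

Trace:
  + 162.0.0.0/8 (H4) depth=8
  - 162.0.0.0/8 clear@8
  + 222.59.251.19/32 (H1) depth=32
  + 93.149.56.180/32 (H4) depth=32
  + 25.192.0.0/12 (H1) depth=12
  - 93.149.56.180/32 clear@32
  Q 205.155.7.236: descend 110 ; hops seen [∅] ; pick no-route
  + 222.59.251.16/28 (H3) depth=28
  Q 222.59.251.19: descend 11011110001110111111101100010011 ; hops seen [H3,H1] ; pick H1
  + 222.59.0.0/16 (H5) depth=16
  + 222.59.240.0/20 (H1) depth=20
  Q 222.59.251.18: descend 1101111000111011111110110001001 ; hops seen [H5,H1,H3] ; pick H3
  + 0.0.0.0/0 (H5) depth=0
  + 222.59.251.16/29 (H2) depth=29
  + 25.0.0.0/8 (H0) depth=8
  Q 222.59.240.149: descend 11011110001110111111 ; hops seen [H5,H5,H1] ; pick H1
  + 162.77.230.0/24 (H4) depth=24
  + 162.0.0.0/8 (H4) depth=8
  Q 20.169.49.111: descend 0001 ; hops seen [H5] ; pick H5
  + 25.205.179.0/24 (H6) depth=24
  + 162.64.0.0/12 (H0) depth=12
  Q 162.28.221.122: descend 101000100 ; hops seen [H5,H4] ; pick H4
  Q 26.7.59.158: descend 000110 ; hops seen [H5] ; pick H5

== LOOKUPS ==
["no-route","H1","H3","H1","H5","H4","H5"]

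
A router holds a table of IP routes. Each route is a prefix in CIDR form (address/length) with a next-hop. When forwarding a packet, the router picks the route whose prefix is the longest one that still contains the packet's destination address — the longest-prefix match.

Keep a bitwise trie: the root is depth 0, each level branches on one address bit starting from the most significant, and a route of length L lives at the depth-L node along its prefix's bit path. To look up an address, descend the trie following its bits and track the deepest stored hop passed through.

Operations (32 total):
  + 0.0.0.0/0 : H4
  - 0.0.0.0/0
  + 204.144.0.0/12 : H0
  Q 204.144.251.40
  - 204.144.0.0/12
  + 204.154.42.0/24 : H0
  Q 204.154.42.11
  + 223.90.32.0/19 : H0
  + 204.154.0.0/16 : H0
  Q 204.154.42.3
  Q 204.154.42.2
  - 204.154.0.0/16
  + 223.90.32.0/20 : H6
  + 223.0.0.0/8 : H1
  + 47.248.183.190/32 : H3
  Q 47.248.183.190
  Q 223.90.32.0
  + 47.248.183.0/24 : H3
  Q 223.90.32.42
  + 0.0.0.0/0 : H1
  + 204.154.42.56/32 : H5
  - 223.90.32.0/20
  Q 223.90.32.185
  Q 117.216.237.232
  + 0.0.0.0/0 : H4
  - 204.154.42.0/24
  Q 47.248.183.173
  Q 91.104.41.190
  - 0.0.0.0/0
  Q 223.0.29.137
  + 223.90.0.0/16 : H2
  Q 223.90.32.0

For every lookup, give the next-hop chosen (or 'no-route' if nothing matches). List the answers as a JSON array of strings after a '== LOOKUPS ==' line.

Trace:
  add 0.0.0.0/0 -> H4 at depth 0
  del 0.0.0.0/0 (clear depth 0)
  add 204.144.0.0/12 -> H0 at depth 12
  Q 204.144.251.40: descend 110011001001 ; hops seen [H0] ; pick H0
  del 204.144.0.0/12 (clear depth 12)
  add 204.154.42.0/24 -> H0 at depth 24
  Q 204.154.42.11: descend 110011001001101000101010 ; hops seen [H0] ; pick H0
  add 223.90.32.0/19 -> H0 at depth 19
  add 204.154.0.0/16 -> H0 at depth 16
  Q 204.154.42.3: descend 110011001001101000101010 ; hops seen [H0,H0] ; pick H0
  Q 204.154.42.2: descend 110011001001101000101010 ; hops seen [H0,H0] ; pick H0
  del 204.154.0.0/16 (clear depth 16)
  add 223.90.32.0/20 -> H6 at depth 20
  add 223.0.0.0/8 -> H1 at depth 8
  add 47.248.183.190/32 -> H3 at depth 32
  Q 47.248.183.190: descend 00101111111110001011011110111110 ; hops seen [H3] ; pick H3
  Q 223.90.32.0: descend 11011111010110100010 ; hops seen [H1,H0,H6] ; pick H6
  add 47.248.183.0/24 -> H3 at depth 24
  Q 223.90.32.42: descend 11011111010110100010 ; hops seen [H1,H0,H6] ; pick H6
  add 0.0.0.0/0 -> H1 at depth 0
  add 204.154.42.56/32 -> H5 at depth 32
  del 223.90.32.0/20 (clear depth 20)
  Q 223.90.32.185: descend 11011111010110100010 ; hops seen [H1,H1,H0] ; pick H0
  Q 117.216.237.232: descend 0 ; hops seen [H1] ; pick H1
  add 0.0.0.0/0 -> H4 at depth 0
  del 204.154.42.0/24 (clear depth 24)
  Q 47.248.183.173: descend 001011111111100010110111101 ; hops seen [H4,H3] ; pick H3
  Q 91.104.41.190: descend 0 ; hops seen [H4] ; pick H4
  del 0.0.0.0/0 (clear depth 0)
  Q 223.0.29.137: descend 110111110 ; hops seen [H1] ; pick H1
  add 223.90.0.0/16 -> H2 at depth 16
  Q 223.90.32.0: descend 11011111010110100010 ; hops seen [H1,H2,H0] ; pick H0

== LOOKUPS ==
["H0","H0","H0","H0","H3","H6","H6","H0","H1","H3","H4","H1","H0"]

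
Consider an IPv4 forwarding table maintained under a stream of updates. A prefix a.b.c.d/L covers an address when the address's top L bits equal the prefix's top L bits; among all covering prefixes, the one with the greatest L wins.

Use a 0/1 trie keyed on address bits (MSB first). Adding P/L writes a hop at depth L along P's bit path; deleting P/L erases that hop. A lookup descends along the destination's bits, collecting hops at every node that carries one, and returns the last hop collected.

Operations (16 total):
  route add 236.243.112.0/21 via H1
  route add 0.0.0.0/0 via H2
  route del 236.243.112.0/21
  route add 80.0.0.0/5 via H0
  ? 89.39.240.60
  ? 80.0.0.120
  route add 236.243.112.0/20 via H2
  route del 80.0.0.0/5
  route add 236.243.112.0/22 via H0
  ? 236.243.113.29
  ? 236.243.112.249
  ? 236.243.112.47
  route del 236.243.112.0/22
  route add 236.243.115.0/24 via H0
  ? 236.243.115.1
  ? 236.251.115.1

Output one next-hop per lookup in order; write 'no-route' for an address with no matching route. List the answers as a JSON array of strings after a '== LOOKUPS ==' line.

Trace:
  add 236.243.112.0/21 -> H1 at depth 21
  add 0.0.0.0/0 -> H2 at depth 0
  - 236.243.112.0/21 clear@21
  add 80.0.0.0/5 -> H0 at depth 5
  ? 89.39.240.60  path d0:H2→d1:-→d2:-→d3:-→d4:-  best=H2
  ? 80.0.0.120  path d0:H2→d1:-→d2:-→d3:-→d4:-→d5:H0  best=H0
  add 236.243.112.0/20 -> H2 at depth 20
  - 80.0.0.0/5 clear@5
  add 236.243.112.0/22 -> H0 at depth 22
  ? 236.243.113.29  path d0:H2→d1:-→d2:-→d3:-→d4:-→d5:-→d6:-→d7:-→d8:-→d9:-→d10:-→d11:-→d12:-→d13:-→d14:-→d15:-→d16:-→d17:-→d18:-→d19:-→d20:H2→d21:-→d22:H0  best=H0
  ? 236.243.112.249  path d0:H2→d1:-→d2:-→d3:-→d4:-→d5:-→d6:-→d7:-→d8:-→d9:-→d10:-→d11:-→d12:-→d13:-→d14:-→d15:-→d16:-→d17:-→d18:-→d19:-→d20:H2→d21:-→d22:H0  best=H0
  ? 236.243.112.47  path d0:H2→d1:-→d2:-→d3:-→d4:-→d5:-→d6:-→d7:-→d8:-→d9:-→d10:-→d11:-→d12:-→d13:-→d14:-→d15:-→d16:-→d17:-→d18:-→d19:-→d20:H2→d21:-→d22:H0  best=H0
  - 236.243.112.0/22 clear@22
  add 236.243.115.0/24 -> H0 at depth 24
  ? 236.243.115.1  path d0:H2→d1:-→d2:-→d3:-→d4:-→d5:-→d6:-→d7:-→d8:-→d9:-→d10:-→d11:-→d12:-→d13:-→d14:-→d15:-→d16:-→d17:-→d18:-→d19:-→d20:H2→d21:-→d22:-→d23:-→d24:H0  best=H0
  ? 236.251.115.1  path d0:H2→d1:-→d2:-→d3:-→d4:-→d5:-→d6:-→d7:-→d8:-→d9:-→d10:-→d11:-→d12:-  best=H2

== LOOKUPS ==
["H2","H0","H0","H0","H0","H0","H2"]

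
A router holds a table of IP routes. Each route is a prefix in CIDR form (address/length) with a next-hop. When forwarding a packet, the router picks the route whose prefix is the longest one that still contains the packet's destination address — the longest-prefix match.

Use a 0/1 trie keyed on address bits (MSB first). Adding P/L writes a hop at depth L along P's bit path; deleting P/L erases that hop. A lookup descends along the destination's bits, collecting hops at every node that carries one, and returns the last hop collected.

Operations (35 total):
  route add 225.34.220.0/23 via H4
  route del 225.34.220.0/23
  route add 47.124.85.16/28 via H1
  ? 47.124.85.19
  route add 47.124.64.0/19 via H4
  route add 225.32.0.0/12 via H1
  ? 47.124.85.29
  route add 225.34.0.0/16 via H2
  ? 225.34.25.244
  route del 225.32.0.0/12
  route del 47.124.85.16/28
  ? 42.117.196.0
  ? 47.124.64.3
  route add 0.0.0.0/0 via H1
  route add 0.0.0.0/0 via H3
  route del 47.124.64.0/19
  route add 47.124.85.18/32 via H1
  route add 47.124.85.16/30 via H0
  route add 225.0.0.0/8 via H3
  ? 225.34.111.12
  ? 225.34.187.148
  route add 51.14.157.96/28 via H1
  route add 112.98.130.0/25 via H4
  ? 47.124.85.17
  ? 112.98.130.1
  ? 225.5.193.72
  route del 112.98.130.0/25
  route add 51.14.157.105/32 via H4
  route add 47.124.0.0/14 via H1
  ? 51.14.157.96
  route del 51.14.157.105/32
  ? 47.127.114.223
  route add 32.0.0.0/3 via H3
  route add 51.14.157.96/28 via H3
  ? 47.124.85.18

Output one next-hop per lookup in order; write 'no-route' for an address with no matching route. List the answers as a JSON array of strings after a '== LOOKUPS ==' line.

Trace:
  add 225.34.220.0/23 -> H4 at depth 23
  del 225.34.220.0/23 (clear depth 23)
  add 47.124.85.16/28 -> H1 at depth 28
  ? 47.124.85.19  path d0:-→d1:-→d2:-→d3:-→d4:-→d5:-→d6:-→d7:-→d8:-→d9:-→d10:-→d11:-→d12:-→d13:-→d14:-→d15:-→d16:-→d17:-→d18:-→d19:-→d20:-→d21:-→d22:-→d23:-→d24:-→d25:-→d26:-→d27:-→d28:H1  best=H1
  add 47.124.64.0/19 -> H4 at depth 19
  add 225.32.0.0/12 -> H1 at depth 12
  ? 47.124.85.29  path d0:-→d1:-→d2:-→d3:-→d4:-→d5:-→d6:-→d7:-→d8:-→d9:-→d10:-→d11:-→d12:-→d13:-→d14:-→d15:-→d16:-→d17:-→d18:-→d19:H4→d20:-→d21:-→d22:-→d23:-→d24:-→d25:-→d26:-→d27:-→d28:H1  best=H1
  add 225.34.0.0/16 -> H2 at depth 16
  ? 225.34.25.244  path d0:-→d1:-→d2:-→d3:-→d4:-→d5:-→d6:-→d7:-→d8:-→d9:-→d10:-→d11:-→d12:H1→d13:-→d14:-→d15:-→d16:H2  best=H2
  del 225.32.0.0/12 (clear depth 12)
  del 47.124.85.16/28 (clear depth 28)
  ? 42.117.196.0  path d0:-→d1:-→d2:-→d3:-→d4:-→d5:-  best=no-route
  ? 47.124.64.3  path d0:-→d1:-→d2:-→d3:-→d4:-→d5:-→d6:-→d7:-→d8:-→d9:-→d10:-→d11:-→d12:-→d13:-→d14:-→d15:-→d16:-→d17:-→d18:-→d19:H4  best=H4
  add 0.0.0.0/0 -> H1 at depth 0
  add 0.0.0.0/0 -> H3 at depth 0
  del 47.124.64.0/19 (clear depth 19)
  add 47.124.85.18/32 -> H1 at depth 32
  add 47.124.85.16/30 -> H0 at depth 30
  add 225.0.0.0/8 -> H3 at depth 8
  ? 225.34.111.12  path d0:H3→d1:-→d2:-→d3:-→d4:-→d5:-→d6:-→d7:-→d8:H3→d9:-→d10:-→d11:-→d12:-→d13:-→d14:-→d15:-→d16:H2  best=H2
  ? 225.34.187.148  path d0:H3→d1:-→d2:-→d3:-→d4:-→d5:-→d6:-→d7:-→d8:H3→d9:-→d10:-→d11:-→d12:-→d13:-→d14:-→d15:-→d16:H2→d17:-  best=H2
  add 51.14.157.96/28 -> H1 at depth 28
  add 112.98.130.0/25 -> H4 at depth 25
  ? 47.124.85.17  path d0:H3→d1:-→d2:-→d3:-→d4:-→d5:-→d6:-→d7:-→d8:-→d9:-→d10:-→d11:-→d12:-→d13:-→d14:-→d15:-→d16:-→d17:-→d18:-→d19:-→d20:-→d21:-→d22:-→d23:-→d24:-→d25:-→d26:-→d27:-→d28:-→d29:-→d30:H0  best=H0
  ? 112.98.130.1  path d0:H3→d1:-→d2:-→d3:-→d4:-→d5:-→d6:-→d7:-→d8:-→d9:-→d10:-→d11:-→d12:-→d13:-→d14:-→d15:-→d16:-→d17:-→d18:-→d19:-→d20:-→d21:-→d22:-→d23:-→d24:-→d25:H4  best=H4
  ? 225.5.193.72  path d0:H3→d1:-→d2:-→d3:-→d4:-→d5:-→d6:-→d7:-→d8:H3→d9:-→d10:-  best=H3
  del 112.98.130.0/25 (clear depth 25)
  add 51.14.157.105/32 -> H4 at depth 32
  add 47.124.0.0/14 -> H1 at depth 14
  ? 51.14.157.96  path d0:H3→d1:-→d2:-→d3:-→d4:-→d5:-→d6:-→d7:-→d8:-→d9:-→d10:-→d11:-→d12:-→d13:-→d14:-→d15:-→d16:-→d17:-→d18:-→d19:-→d20:-→d21:-→d22:-→d23:-→d24:-→d25:-→d26:-→d27:-→d28:H1  best=H1
  del 51.14.157.105/32 (clear depth 32)
  ? 47.127.114.223  path d0:H3→d1:-→d2:-→d3:-→d4:-→d5:-→d6:-→d7:-→d8:-→d9:-→d10:-→d11:-→d12:-→d13:-→d14:H1  best=H1
  add 32.0.0.0/3 -> H3 at depth 3
  add 51.14.157.96/28 -> H3 at depth 28
  ? 47.124.85.18  path d0:H3→d1:-→d2:-→d3:H3→d4:-→d5:-→d6:-→d7:-→d8:-→d9:-→d10:-→d11:-→d12:-→d13:-→d14:H1→d15:-→d16:-→d17:-→d18:-→d19:-→d20:-→d21:-→d22:-→d23:-→d24:-→d25:-→d26:-→d27:-→d28:-→d29:-→d30:H0→d31:-→d32:H1  best=H1

== LOOKUPS ==
["H1","H1","H2","no-route","H4","H2","H2","H0","H4","H3","H1","H1","H1"]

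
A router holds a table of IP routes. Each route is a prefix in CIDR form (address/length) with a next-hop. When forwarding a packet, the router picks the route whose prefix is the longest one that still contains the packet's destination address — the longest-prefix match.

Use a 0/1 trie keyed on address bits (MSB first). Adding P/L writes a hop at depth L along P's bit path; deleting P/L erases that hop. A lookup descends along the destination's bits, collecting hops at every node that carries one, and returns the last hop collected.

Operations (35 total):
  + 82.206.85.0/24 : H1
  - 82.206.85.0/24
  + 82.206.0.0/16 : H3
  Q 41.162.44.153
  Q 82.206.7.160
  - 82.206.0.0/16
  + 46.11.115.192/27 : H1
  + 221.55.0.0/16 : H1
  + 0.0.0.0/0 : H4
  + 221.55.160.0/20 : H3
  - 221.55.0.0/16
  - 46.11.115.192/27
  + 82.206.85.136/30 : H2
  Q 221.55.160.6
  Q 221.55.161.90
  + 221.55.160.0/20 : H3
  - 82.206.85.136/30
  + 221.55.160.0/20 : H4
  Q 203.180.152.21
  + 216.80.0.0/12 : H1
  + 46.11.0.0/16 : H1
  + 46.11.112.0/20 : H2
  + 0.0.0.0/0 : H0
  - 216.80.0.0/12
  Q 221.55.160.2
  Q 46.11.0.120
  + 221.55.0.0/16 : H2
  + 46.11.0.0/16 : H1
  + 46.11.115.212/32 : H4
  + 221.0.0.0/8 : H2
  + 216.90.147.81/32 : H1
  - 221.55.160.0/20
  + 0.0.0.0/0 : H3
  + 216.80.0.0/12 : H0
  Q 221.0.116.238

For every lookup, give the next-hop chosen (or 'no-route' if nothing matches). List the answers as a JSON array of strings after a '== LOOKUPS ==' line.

Apply in order:
  add 82.206.85.0/24 -> H1 at depth 24
  - 82.206.85.0/24 clear@24
  add 82.206.0.0/16 -> H3 at depth 16
  Q 41.162.44.153: descend 0 ; hops seen [∅] ; pick no-route
  Q 82.206.7.160: descend 01010010110011100 ; hops seen [H3] ; pick H3
  - 82.206.0.0/16 clear@16
  add 46.11.115.192/27 -> H1 at depth 27
  add 221.55.0.0/16 -> H1 at depth 16
  add 0.0.0.0/0 -> H4 at depth 0
  add 221.55.160.0/20 -> H3 at depth 20
  - 221.55.0.0/16 clear@16
  - 46.11.115.192/27 clear@27
  add 82.206.85.136/30 -> H2 at depth 30
  Q 221.55.160.6: descend 11011101001101111010 ; hops seen [H4,H3] ; pick H3
  Q 221.55.161.90: descend 11011101001101111010 ; hops seen [H4,H3] ; pick H3
  add 221.55.160.0/20 -> H3 at depth 20
  - 82.206.85.136/30 clear@30
  add 221.55.160.0/20 -> H4 at depth 20
  Q 203.180.152.21: descend 110 ; hops seen [H4] ; pick H4
  add 216.80.0.0/12 -> H1 at depth 12
  add 46.11.0.0/16 -> H1 at depth 16
  add 46.11.112.0/20 -> H2 at depth 20
  add 0.0.0.0/0 -> H0 at depth 0
  - 216.80.0.0/12 clear@12
  Q 221.55.160.2: descend 11011101001101111010 ; hops seen [H0,H4] ; pick H4
  Q 46.11.0.120: descend 00101110000010110 ; hops seen [H0,H1] ; pick H1
  add 221.55.0.0/16 -> H2 at depth 16
  add 46.11.0.0/16 -> H1 at depth 16
  add 46.11.115.212/32 -> H4 at depth 32
  add 221.0.0.0/8 -> H2 at depth 8
  add 216.90.147.81/32 -> H1 at depth 32
  - 221.55.160.0/20 clear@20
  add 0.0.0.0/0 -> H3 at depth 0
  add 216.80.0.0/12 -> H0 at depth 12
  Q 221.0.116.238: descend 1101110100 ; hops seen [H3,H2] ; pick H2

== LOOKUPS ==
["no-route","H3","H3","H3","H4","H4","H1","H2"]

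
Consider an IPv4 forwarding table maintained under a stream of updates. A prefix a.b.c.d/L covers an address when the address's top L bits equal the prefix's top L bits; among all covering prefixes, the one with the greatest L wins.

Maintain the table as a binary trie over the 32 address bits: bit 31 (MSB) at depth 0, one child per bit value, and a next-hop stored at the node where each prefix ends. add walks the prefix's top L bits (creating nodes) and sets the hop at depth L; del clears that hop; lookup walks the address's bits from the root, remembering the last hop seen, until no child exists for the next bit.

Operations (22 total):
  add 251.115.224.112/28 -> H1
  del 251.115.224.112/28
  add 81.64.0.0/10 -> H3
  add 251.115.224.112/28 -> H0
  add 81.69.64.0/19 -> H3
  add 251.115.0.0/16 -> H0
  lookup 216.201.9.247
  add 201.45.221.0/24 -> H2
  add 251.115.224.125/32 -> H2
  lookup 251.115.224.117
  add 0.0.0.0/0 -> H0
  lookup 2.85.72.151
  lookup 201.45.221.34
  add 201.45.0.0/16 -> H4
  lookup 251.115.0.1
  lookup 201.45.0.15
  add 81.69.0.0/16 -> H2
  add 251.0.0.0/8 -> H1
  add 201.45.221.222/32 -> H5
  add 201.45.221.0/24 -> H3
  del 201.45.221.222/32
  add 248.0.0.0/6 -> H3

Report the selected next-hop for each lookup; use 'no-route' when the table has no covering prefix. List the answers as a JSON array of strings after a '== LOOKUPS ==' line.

Trace:
  + 251.115.224.112/28 (H1) depth=28
  - 251.115.224.112/28 clear@28
  + 81.64.0.0/10 (H3) depth=10
  + 251.115.224.112/28 (H0) depth=28
  + 81.69.64.0/19 (H3) depth=19
  + 251.115.0.0/16 (H0) depth=16
  ? 216.201.9.247  path d0:-→d1:-→d2:-  best=no-route
  + 201.45.221.0/24 (H2) depth=24
  + 251.115.224.125/32 (H2) depth=32
  ? 251.115.224.117  path d0:-→d1:-→d2:-→d3:-→d4:-→d5:-→d6:-→d7:-→d8:-→d9:-→d10:-→d11:-→d12:-→d13:-→d14:-→d15:-→d16:H0→d17:-→d18:-→d19:-→d20:-→d21:-→d22:-→d23:-→d24:-→d25:-→d26:-→d27:-→d28:H0  best=H0
  + 0.0.0.0/0 (H0) depth=0
  ? 2.85.72.151  path d0:H0→d1:-  best=H0
  ? 201.45.221.34  path d0:H0→d1:-→d2:-→d3:-→d4:-→d5:-→d6:-→d7:-→d8:-→d9:-→d10:-→d11:-→d12:-→d13:-→d14:-→d15:-→d16:-→d17:-→d18:-→d19:-→d20:-→d21:-→d22:-→d23:-→d24:H2  best=H2
  + 201.45.0.0/16 (H4) depth=16
  ? 251.115.0.1  path d0:H0→d1:-→d2:-→d3:-→d4:-→d5:-→d6:-→d7:-→d8:-→d9:-→d10:-→d11:-→d12:-→d13:-→d14:-→d15:-→d16:H0  best=H0
  ? 201.45.0.15  path d0:H0→d1:-→d2:-→d3:-→d4:-→d5:-→d6:-→d7:-→d8:-→d9:-→d10:-→d11:-→d12:-→d13:-→d14:-→d15:-→d16:H4  best=H4
  + 81.69.0.0/16 (H2) depth=16
  + 251.0.0.0/8 (H1) depth=8
  + 201.45.221.222/32 (H5) depth=32
  + 201.45.221.0/24 (H3) depth=24
  - 201.45.221.222/32 clear@32
  + 248.0.0.0/6 (H3) depth=6

== LOOKUPS ==
["no-route","H0","H0","H2","H0","H4"]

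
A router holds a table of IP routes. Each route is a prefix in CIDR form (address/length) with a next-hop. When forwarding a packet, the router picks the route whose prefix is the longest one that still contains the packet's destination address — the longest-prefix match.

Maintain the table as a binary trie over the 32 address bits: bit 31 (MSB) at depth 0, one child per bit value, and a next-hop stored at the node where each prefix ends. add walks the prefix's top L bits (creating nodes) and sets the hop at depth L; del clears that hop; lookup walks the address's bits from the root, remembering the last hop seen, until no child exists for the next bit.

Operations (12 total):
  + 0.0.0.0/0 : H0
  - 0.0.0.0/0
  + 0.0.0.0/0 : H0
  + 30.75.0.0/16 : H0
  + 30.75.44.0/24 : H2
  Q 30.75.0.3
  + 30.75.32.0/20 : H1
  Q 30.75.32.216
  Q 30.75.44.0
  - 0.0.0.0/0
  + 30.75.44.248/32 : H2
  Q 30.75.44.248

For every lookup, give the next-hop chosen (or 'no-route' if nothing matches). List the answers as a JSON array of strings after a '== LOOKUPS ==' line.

Apply in order:
  + 0.0.0.0/0 (H0) depth=0
  - 0.0.0.0/0 clear@0
  + 0.0.0.0/0 (H0) depth=0
  + 30.75.0.0/16 (H0) depth=16
  + 30.75.44.0/24 (H2) depth=24
  ? 30.75.0.3  path d0:H0→d1:-→d2:-→d3:-→d4:-→d5:-→d6:-→d7:-→d8:-→d9:-→d10:-→d11:-→d12:-→d13:-→d14:-→d15:-→d16:H0→d17:-→d18:-  best=H0
  + 30.75.32.0/20 (H1) depth=20
  ? 30.75.32.216  path d0:H0→d1:-→d2:-→d3:-→d4:-→d5:-→d6:-→d7:-→d8:-→d9:-→d10:-→d11:-→d12:-→d13:-→d14:-→d15:-→d16:H0→d17:-→d18:-→d19:-→d20:H1  best=H1
  ? 30.75.44.0  path d0:H0→d1:-→d2:-→d3:-→d4:-→d5:-→d6:-→d7:-→d8:-→d9:-→d10:-→d11:-→d12:-→d13:-→d14:-→d15:-→d16:H0→d17:-→d18:-→d19:-→d20:H1→d21:-→d22:-→d23:-→d24:H2  best=H2
  - 0.0.0.0/0 clear@0
  + 30.75.44.248/32 (H2) depth=32
  ? 30.75.44.248  path d0:-→d1:-→d2:-→d3:-→d4:-→d5:-→d6:-→d7:-→d8:-→d9:-→d10:-→d11:-→d12:-→d13:-→d14:-→d15:-→d16:H0→d17:-→d18:-→d19:-→d20:H1→d21:-→d22:-→d23:-→d24:H2→d25:-→d26:-→d27:-→d28:-→d29:-→d30:-→d31:-→d32:H2  best=H2

== LOOKUPS ==
["H0","H1","H2","H2"]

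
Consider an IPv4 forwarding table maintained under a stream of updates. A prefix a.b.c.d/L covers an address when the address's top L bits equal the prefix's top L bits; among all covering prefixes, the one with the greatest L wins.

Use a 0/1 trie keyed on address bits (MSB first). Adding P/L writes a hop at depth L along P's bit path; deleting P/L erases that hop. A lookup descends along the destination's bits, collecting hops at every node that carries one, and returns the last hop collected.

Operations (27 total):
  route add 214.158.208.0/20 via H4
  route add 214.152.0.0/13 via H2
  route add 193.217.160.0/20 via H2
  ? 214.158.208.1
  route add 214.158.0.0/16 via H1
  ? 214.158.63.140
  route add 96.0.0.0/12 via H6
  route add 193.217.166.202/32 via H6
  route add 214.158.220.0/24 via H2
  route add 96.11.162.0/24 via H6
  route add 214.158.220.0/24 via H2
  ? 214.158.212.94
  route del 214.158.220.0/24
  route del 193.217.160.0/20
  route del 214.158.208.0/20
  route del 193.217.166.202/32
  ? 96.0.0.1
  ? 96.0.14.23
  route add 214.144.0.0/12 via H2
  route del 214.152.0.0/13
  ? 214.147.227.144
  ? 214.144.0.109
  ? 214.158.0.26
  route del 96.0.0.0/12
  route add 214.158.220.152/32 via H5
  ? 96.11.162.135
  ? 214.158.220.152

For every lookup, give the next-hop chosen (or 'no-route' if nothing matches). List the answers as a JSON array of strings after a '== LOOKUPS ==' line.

Apply in order:
  + 214.158.208.0/20 (H4) depth=20
  + 214.152.0.0/13 (H2) depth=13
  + 193.217.160.0/20 (H2) depth=20
  lookup 214.158.208.1: bits 11010110100111101101 walk d0:-→d1:-→d2:-→d3:-→d4:-→d5:-→d6:-→d7:-→d8:-→d9:-→d10:-→d11:-→d12:-→d13:H2→d14:-→d15:-→d16:-→d17:-→d18:-→d19:-→d20:H4 -> H4
  + 214.158.0.0/16 (H1) depth=16
  lookup 214.158.63.140: bits 1101011010011110 walk d0:-→d1:-→d2:-→d3:-→d4:-→d5:-→d6:-→d7:-→d8:-→d9:-→d10:-→d11:-→d12:-→d13:H2→d14:-→d15:-→d16:H1 -> H1
  + 96.0.0.0/12 (H6) depth=12
  + 193.217.166.202/32 (H6) depth=32
  + 214.158.220.0/24 (H2) depth=24
  + 96.11.162.0/24 (H6) depth=24
  + 214.158.220.0/24 (H2) depth=24
  lookup 214.158.212.94: bits 11010110100111101101 walk d0:-→d1:-→d2:-→d3:-→d4:-→d5:-→d6:-→d7:-→d8:-→d9:-→d10:-→d11:-→d12:-→d13:H2→d14:-→d15:-→d16:H1→d17:-→d18:-→d19:-→d20:H4 -> H4
  - 214.158.220.0/24 clear@24
  - 193.217.160.0/20 clear@20
  - 214.158.208.0/20 clear@20
  - 193.217.166.202/32 clear@32
  lookup 96.0.0.1: bits 011000000000 walk d0:-→d1:-→d2:-→d3:-→d4:-→d5:-→d6:-→d7:-→d8:-→d9:-→d10:-→d11:-→d12:H6 -> H6
  lookup 96.0.14.23: bits 011000000000 walk d0:-→d1:-→d2:-→d3:-→d4:-→d5:-→d6:-→d7:-→d8:-→d9:-→d10:-→d11:-→d12:H6 -> H6
  + 214.144.0.0/12 (H2) depth=12
  - 214.152.0.0/13 clear@13
  lookup 214.147.227.144: bits 110101101001 walk d0:-→d1:-→d2:-→d3:-→d4:-→d5:-→d6:-→d7:-→d8:-→d9:-→d10:-→d11:-→d12:H2 -> H2
  lookup 214.144.0.109: bits 110101101001 walk d0:-→d1:-→d2:-→d3:-→d4:-→d5:-→d6:-→d7:-→d8:-→d9:-→d10:-→d11:-→d12:H2 -> H2
  lookup 214.158.0.26: bits 1101011010011110 walk d0:-→d1:-→d2:-→d3:-→d4:-→d5:-→d6:-→d7:-→d8:-→d9:-→d10:-→d11:-→d12:H2→d13:-→d14:-→d15:-→d16:H1 -> H1
  - 96.0.0.0/12 clear@12
  + 214.158.220.152/32 (H5) depth=32
  lookup 96.11.162.135: bits 011000000000101110100010 walk d0:-→d1:-→d2:-→d3:-→d4:-→d5:-→d6:-→d7:-→d8:-→d9:-→d10:-→d11:-→d12:-→d13:-→d14:-→d15:-→d16:-→d17:-→d18:-→d19:-→d20:-→d21:-→d22:-→d23:-→d24:H6 -> H6
  lookup 214.158.220.152: bits 11010110100111101101110010011000 walk d0:-→d1:-→d2:-→d3:-→d4:-→d5:-→d6:-→d7:-→d8:-→d9:-→d10:-→d11:-→d12:H2→d13:-→d14:-→d15:-→d16:H1→d17:-→d18:-→d19:-→d20:-→d21:-→d22:-→d23:-→d24:-→d25:-→d26:-→d27:-→d28:-→d29:-→d30:-→d31:-→d32:H5 -> H5

== LOOKUPS ==
["H4","H1","H4","H6","H6","H2","H2","H1","H6","H5"]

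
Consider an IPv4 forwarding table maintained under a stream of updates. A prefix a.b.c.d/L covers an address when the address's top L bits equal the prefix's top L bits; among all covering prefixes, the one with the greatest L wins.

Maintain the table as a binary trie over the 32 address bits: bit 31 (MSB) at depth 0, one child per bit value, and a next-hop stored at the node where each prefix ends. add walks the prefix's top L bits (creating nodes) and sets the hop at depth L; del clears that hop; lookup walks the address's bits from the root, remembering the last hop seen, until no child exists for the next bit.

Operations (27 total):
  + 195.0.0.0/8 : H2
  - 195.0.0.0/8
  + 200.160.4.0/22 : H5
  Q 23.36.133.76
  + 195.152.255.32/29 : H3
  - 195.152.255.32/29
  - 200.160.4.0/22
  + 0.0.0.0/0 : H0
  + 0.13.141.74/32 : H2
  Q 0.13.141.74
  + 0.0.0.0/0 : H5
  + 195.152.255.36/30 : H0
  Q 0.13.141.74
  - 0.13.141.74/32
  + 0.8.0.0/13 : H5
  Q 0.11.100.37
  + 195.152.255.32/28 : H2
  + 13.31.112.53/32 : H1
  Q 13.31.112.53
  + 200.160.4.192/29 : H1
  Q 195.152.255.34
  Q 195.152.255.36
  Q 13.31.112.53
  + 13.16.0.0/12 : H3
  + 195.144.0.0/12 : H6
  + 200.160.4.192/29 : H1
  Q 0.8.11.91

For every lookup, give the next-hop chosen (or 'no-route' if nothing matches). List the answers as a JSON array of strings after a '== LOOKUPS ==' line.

Process each operation:
  add 195.0.0.0/8 -> H2 at depth 8
  del 195.0.0.0/8 (clear depth 8)
  add 200.160.4.0/22 -> H5 at depth 22
  ? 23.36.133.76  path d0:-  best=no-route
  add 195.152.255.32/29 -> H3 at depth 29
  del 195.152.255.32/29 (clear depth 29)
  del 200.160.4.0/22 (clear depth 22)
  add 0.0.0.0/0 -> H0 at depth 0
  add 0.13.141.74/32 -> H2 at depth 32
  ? 0.13.141.74  path d0:H0→d1:-→d2:-→d3:-→d4:-→d5:-→d6:-→d7:-→d8:-→d9:-→d10:-→d11:-→d12:-→d13:-→d14:-→d15:-→d16:-→d17:-→d18:-→d19:-→d20:-→d21:-→d22:-→d23:-→d24:-→d25:-→d26:-→d27:-→d28:-→d29:-→d30:-→d31:-→d32:H2  best=H2
  add 0.0.0.0/0 -> H5 at depth 0
  add 195.152.255.36/30 -> H0 at depth 30
  ? 0.13.141.74  path d0:H5→d1:-→d2:-→d3:-→d4:-→d5:-→d6:-→d7:-→d8:-→d9:-→d10:-→d11:-→d12:-→d13:-→d14:-→d15:-→d16:-→d17:-→d18:-→d19:-→d20:-→d21:-→d22:-→d23:-→d24:-→d25:-→d26:-→d27:-→d28:-→d29:-→d30:-→d31:-→d32:H2  best=H2
  del 0.13.141.74/32 (clear depth 32)
  add 0.8.0.0/13 -> H5 at depth 13
  ? 0.11.100.37  path d0:H5→d1:-→d2:-→d3:-→d4:-→d5:-→d6:-→d7:-→d8:-→d9:-→d10:-→d11:-→d12:-→d13:H5  best=H5
  add 195.152.255.32/28 -> H2 at depth 28
  add 13.31.112.53/32 -> H1 at depth 32
  ? 13.31.112.53  path d0:H5→d1:-→d2:-→d3:-→d4:-→d5:-→d6:-→d7:-→d8:-→d9:-→d10:-→d11:-→d12:-→d13:-→d14:-→d15:-→d16:-→d17:-→d18:-→d19:-→d20:-→d21:-→d22:-→d23:-→d24:-→d25:-→d26:-→d27:-→d28:-→d29:-→d30:-→d31:-→d32:H1  best=H1
  add 200.160.4.192/29 -> H1 at depth 29
  ? 195.152.255.34  path d0:H5→d1:-→d2:-→d3:-→d4:-→d5:-→d6:-→d7:-→d8:-→d9:-→d10:-→d11:-→d12:-→d13:-→d14:-→d15:-→d16:-→d17:-→d18:-→d19:-→d20:-→d21:-→d22:-→d23:-→d24:-→d25:-→d26:-→d27:-→d28:H2→d29:-  best=H2
  ? 195.152.255.36  path d0:H5→d1:-→d2:-→d3:-→d4:-→d5:-→d6:-→d7:-→d8:-→d9:-→d10:-→d11:-→d12:-→d13:-→d14:-→d15:-→d16:-→d17:-→d18:-→d19:-→d20:-→d21:-→d22:-→d23:-→d24:-→d25:-→d26:-→d27:-→d28:H2→d29:-→d30:H0  best=H0
  ? 13.31.112.53  path d0:H5→d1:-→d2:-→d3:-→d4:-→d5:-→d6:-→d7:-→d8:-→d9:-→d10:-→d11:-→d12:-→d13:-→d14:-→d15:-→d16:-→d17:-→d18:-→d19:-→d20:-→d21:-→d22:-→d23:-→d24:-→d25:-→d26:-→d27:-→d28:-→d29:-→d30:-→d31:-→d32:H1  best=H1
  add 13.16.0.0/12 -> H3 at depth 12
  add 195.144.0.0/12 -> H6 at depth 12
  add 200.160.4.192/29 -> H1 at depth 29
  ? 0.8.11.91  path d0:H5→d1:-→d2:-→d3:-→d4:-→d5:-→d6:-→d7:-→d8:-→d9:-→d10:-→d11:-→d12:-→d13:H5  best=H5

== LOOKUPS ==
["no-route","H2","H2","H5","H1","H2","H0","H1","H5"]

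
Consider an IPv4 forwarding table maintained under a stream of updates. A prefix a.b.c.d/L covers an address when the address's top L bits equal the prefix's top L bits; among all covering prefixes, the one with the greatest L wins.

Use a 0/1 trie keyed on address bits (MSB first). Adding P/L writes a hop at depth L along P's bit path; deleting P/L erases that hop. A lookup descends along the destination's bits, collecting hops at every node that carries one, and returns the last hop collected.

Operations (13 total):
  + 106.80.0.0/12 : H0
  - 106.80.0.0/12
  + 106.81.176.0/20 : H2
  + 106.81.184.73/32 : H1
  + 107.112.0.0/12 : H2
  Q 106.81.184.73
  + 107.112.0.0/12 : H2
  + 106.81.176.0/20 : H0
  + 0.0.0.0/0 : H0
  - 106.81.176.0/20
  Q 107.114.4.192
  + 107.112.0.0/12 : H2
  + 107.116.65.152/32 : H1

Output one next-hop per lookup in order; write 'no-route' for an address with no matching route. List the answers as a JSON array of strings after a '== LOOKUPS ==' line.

Apply in order:
  add 106.80.0.0/12 -> H0 at depth 12
  del 106.80.0.0/12 (clear depth 12)
  add 106.81.176.0/20 -> H2 at depth 20
  add 106.81.184.73/32 -> H1 at depth 32
  add 107.112.0.0/12 -> H2 at depth 12
  Q 106.81.184.73: descend 01101010010100011011100001001001 ; hops seen [H2,H1] ; pick H1
  add 107.112.0.0/12 -> H2 at depth 12
  add 106.81.176.0/20 -> H0 at depth 20
  add 0.0.0.0/0 -> H0 at depth 0
  del 106.81.176.0/20 (clear depth 20)
  Q 107.114.4.192: descend 011010110111 ; hops seen [H0,H2] ; pick H2
  add 107.112.0.0/12 -> H2 at depth 12
  add 107.116.65.152/32 -> H1 at depth 32

== LOOKUPS ==
["H1","H2"]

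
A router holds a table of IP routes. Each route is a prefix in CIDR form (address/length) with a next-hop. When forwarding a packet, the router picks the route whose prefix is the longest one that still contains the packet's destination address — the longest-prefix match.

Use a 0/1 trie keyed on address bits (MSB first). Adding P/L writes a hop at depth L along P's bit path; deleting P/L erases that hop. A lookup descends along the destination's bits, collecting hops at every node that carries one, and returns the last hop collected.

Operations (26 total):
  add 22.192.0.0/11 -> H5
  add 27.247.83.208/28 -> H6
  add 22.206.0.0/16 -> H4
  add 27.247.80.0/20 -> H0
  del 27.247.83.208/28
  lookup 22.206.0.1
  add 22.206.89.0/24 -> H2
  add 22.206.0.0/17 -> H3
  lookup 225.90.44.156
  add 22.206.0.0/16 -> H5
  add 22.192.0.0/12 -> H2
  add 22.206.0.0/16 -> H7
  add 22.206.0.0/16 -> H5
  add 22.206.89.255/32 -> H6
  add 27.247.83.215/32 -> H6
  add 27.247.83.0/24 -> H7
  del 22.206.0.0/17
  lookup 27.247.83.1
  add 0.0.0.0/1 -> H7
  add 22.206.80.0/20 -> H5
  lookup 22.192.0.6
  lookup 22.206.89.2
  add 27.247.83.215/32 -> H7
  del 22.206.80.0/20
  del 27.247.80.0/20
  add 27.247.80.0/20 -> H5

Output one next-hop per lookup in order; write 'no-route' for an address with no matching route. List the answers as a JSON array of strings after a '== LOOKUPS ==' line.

Process each operation:
  + 22.192.0.0/11 (H5) depth=11
  + 27.247.83.208/28 (H6) depth=28
  + 22.206.0.0/16 (H4) depth=16
  + 27.247.80.0/20 (H0) depth=20
  del 27.247.83.208/28 (clear depth 28)
  lookup 22.206.0.1: bits 0001011011001110 walk d0:-→d1:-→d2:-→d3:-→d4:-→d5:-→d6:-→d7:-→d8:-→d9:-→d10:-→d11:H5→d12:-→d13:-→d14:-→d15:-→d16:H4 -> H4
  + 22.206.89.0/24 (H2) depth=24
  + 22.206.0.0/17 (H3) depth=17
  lookup 225.90.44.156: bits ε walk d0:- -> no-route
  + 22.206.0.0/16 (H5) depth=16
  + 22.192.0.0/12 (H2) depth=12
  + 22.206.0.0/16 (H7) depth=16
  + 22.206.0.0/16 (H5) depth=16
  + 22.206.89.255/32 (H6) depth=32
  + 27.247.83.215/32 (H6) depth=32
  + 27.247.83.0/24 (H7) depth=24
  del 22.206.0.0/17 (clear depth 17)
  lookup 27.247.83.1: bits 000110111111011101010011 walk d0:-→d1:-→d2:-→d3:-→d4:-→d5:-→d6:-→d7:-→d8:-→d9:-→d10:-→d11:-→d12:-→d13:-→d14:-→d15:-→d16:-→d17:-→d18:-→d19:-→d20:H0→d21:-→d22:-→d23:-→d24:H7 -> H7
  + 0.0.0.0/1 (H7) depth=1
  + 22.206.80.0/20 (H5) depth=20
  lookup 22.192.0.6: bits 000101101100 walk d0:-→d1:H7→d2:-→d3:-→d4:-→d5:-→d6:-→d7:-→d8:-→d9:-→d10:-→d11:H5→d12:H2 -> H2
  lookup 22.206.89.2: bits 000101101100111001011001 walk d0:-→d1:H7→d2:-→d3:-→d4:-→d5:-→d6:-→d7:-→d8:-→d9:-→d10:-→d11:H5→d12:H2→d13:-→d14:-→d15:-→d16:H5→d17:-→d18:-→d19:-→d20:H5→d21:-→d22:-→d23:-→d24:H2 -> H2
  + 27.247.83.215/32 (H7) depth=32
  del 22.206.80.0/20 (clear depth 20)
  del 27.247.80.0/20 (clear depth 20)
  + 27.247.80.0/20 (H5) depth=20

== LOOKUPS ==
["H4","no-route","H7","H2","H2"]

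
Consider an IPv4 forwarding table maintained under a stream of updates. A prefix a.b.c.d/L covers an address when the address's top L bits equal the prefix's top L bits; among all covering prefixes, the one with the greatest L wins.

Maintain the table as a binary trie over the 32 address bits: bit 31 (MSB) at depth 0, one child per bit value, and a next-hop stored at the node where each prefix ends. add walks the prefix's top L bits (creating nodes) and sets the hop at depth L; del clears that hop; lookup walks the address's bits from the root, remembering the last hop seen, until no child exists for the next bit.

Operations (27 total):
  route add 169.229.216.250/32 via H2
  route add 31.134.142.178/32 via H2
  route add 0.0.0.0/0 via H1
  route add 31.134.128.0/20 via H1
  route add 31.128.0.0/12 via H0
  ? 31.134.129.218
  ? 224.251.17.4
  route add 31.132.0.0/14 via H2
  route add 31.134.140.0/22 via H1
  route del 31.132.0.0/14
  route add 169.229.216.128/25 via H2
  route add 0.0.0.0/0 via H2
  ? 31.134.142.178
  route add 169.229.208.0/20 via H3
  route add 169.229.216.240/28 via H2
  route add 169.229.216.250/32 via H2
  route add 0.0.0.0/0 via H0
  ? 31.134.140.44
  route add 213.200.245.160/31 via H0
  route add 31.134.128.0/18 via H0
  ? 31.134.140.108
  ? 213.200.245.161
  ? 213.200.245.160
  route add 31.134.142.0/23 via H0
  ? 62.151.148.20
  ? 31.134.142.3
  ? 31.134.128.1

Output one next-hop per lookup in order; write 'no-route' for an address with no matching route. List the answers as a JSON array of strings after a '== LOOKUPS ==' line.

Trace:
  add 169.229.216.250/32 -> H2 at depth 32
  add 31.134.142.178/32 -> H2 at depth 32
  add 0.0.0.0/0 -> H1 at depth 0
  add 31.134.128.0/20 -> H1 at depth 20
  add 31.128.0.0/12 -> H0 at depth 12
  Q 31.134.129.218: descend 00011111100001101000 ; hops seen [H1,H0,H1] ; pick H1
  Q 224.251.17.4: descend 1 ; hops seen [H1] ; pick H1
  add 31.132.0.0/14 -> H2 at depth 14
  add 31.134.140.0/22 -> H1 at depth 22
  - 31.132.0.0/14 clear@14
  add 169.229.216.128/25 -> H2 at depth 25
  add 0.0.0.0/0 -> H2 at depth 0
  Q 31.134.142.178: descend 00011111100001101000111010110010 ; hops seen [H2,H0,H1,H1,H2] ; pick H2
  add 169.229.208.0/20 -> H3 at depth 20
  add 169.229.216.240/28 -> H2 at depth 28
  add 169.229.216.250/32 -> H2 at depth 32
  add 0.0.0.0/0 -> H0 at depth 0
  Q 31.134.140.44: descend 0001111110000110100011 ; hops seen [H0,H0,H1,H1] ; pick H1
  add 213.200.245.160/31 -> H0 at depth 31
  add 31.134.128.0/18 -> H0 at depth 18
  Q 31.134.140.108: descend 0001111110000110100011 ; hops seen [H0,H0,H0,H1,H1] ; pick H1
  Q 213.200.245.161: descend 1101010111001000111101011010000 ; hops seen [H0,H0] ; pick H0
  Q 213.200.245.160: descend 1101010111001000111101011010000 ; hops seen [H0,H0] ; pick H0
  add 31.134.142.0/23 -> H0 at depth 23
  Q 62.151.148.20: descend 00 ; hops seen [H0] ; pick H0
  Q 31.134.142.3: descend 000111111000011010001110 ; hops seen [H0,H0,H0,H1,H1,H0] ; pick H0
  Q 31.134.128.1: descend 00011111100001101000 ; hops seen [H0,H0,H0,H1] ; pick H1

== LOOKUPS ==
["H1","H1","H2","H1","H1","H0","H0","H0","H0","H1"]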